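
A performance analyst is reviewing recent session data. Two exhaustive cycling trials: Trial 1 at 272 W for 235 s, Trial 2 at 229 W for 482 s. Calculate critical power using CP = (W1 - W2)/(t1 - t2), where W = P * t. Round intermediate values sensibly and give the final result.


W1 = 272 * 235 = 63920 J
W2 = 229 * 482 = 110378 J
CP = (63920 - 110378) / (235 - 482)
= -46458 / -247
= 188.09 W

188.09 W


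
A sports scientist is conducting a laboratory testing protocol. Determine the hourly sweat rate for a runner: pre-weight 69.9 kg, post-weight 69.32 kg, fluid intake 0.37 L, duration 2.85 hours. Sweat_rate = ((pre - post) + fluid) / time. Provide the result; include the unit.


Mass lost = 69.9 - 69.32 = 0.58 kg
Add fluid consumed: 0.58 + 0.37 = 0.95 L total sweat
Sweat rate = 0.95 / 2.85 = 0.333 L/h

0.333 L/h


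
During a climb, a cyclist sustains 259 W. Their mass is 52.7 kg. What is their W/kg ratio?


Power-to-weight = 259 W / 52.7 kg
= 4.915 W/kg

4.915 W/kg


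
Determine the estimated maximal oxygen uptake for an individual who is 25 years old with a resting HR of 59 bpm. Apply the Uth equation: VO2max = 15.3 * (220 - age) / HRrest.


HRmax = 220 - 25 = 195
VO2max = 15.3 * (195 / 59)
= 15.3 * 3.3051
= 50.57 mL/kg/min

50.57 mL/kg/min


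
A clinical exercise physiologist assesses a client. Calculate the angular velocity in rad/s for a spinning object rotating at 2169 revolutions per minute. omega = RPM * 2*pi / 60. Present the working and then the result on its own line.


omega = RPM * 2*pi / 60
= 2169 * 6.28318531 / 60
= 227.137 rad/s

227.137 rad/s


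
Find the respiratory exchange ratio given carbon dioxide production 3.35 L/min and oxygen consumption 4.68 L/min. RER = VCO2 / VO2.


VCO2 = 3.35 L/min
VO2 = 4.68 L/min
RER = 3.35 / 4.68 = 0.7158

0.7158


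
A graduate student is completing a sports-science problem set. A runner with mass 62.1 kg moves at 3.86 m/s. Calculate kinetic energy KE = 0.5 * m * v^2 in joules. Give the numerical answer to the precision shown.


v^2 = 3.86^2 = 14.8996
KE = 0.5 * 62.1 * 14.8996
= 462.63 J

462.63 J


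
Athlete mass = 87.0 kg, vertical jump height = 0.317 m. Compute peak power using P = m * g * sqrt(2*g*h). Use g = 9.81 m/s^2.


sqrt(2 * 9.81 * 0.317) = sqrt(6.21954) = 2.493901 m/s
P = 87.0 * 9.81 * 2.493901
= 2128.47 W

2128.47 W


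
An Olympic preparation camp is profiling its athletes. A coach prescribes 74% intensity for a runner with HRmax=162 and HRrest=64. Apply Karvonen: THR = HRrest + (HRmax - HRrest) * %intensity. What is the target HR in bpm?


Heart rate reserve = 162 - 64 = 98
Intensity fraction = 74 / 100 = 0.74
THR = 64 + 98 * 0.74 = 136.52 bpm

136.52 bpm


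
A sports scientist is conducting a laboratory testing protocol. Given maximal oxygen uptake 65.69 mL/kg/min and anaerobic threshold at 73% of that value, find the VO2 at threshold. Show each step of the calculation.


Percentage as decimal = 0.73
VO2 at AT = 65.69 * 0.73 = 47.95 mL/kg/min

47.95 mL/kg/min


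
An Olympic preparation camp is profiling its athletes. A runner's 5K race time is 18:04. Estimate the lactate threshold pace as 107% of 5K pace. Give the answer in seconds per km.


Total race time = 18*60 + 4 = 1084 seconds
5K pace = 1084 / 5 = 216.8 sec/km
LT pace = 216.8 * 1.07 = 231.98 sec/km

231.98 s/km


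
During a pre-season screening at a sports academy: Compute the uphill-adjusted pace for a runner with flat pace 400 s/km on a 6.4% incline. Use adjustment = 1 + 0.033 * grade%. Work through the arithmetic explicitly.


Adjustment factor = 1 + 0.033 * 6.4 = 1.2112
Grade-adjusted pace = 400 * 1.2112 = 484.48 s/km

484.48 s/km


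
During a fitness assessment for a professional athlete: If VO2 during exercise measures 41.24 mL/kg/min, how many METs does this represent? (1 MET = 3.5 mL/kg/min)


METs = VO2 / 3.5 = 41.24 / 3.5 = 11.78

11.78 METs


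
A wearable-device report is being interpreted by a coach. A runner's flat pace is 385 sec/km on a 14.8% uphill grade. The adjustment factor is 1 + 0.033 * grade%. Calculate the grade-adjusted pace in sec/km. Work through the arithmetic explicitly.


Factor = 1 + 0.033 * 14.8 = 1.4884
Adjusted pace = 385 * 1.4884
= 573.03 sec/km

573.03 s/km


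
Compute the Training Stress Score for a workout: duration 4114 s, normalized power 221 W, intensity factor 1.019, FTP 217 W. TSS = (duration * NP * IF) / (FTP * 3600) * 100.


Product = 4114 * 221 * 1.019 = 926468.686
Base = 217 * 3600 = 781200
TSS = 926468.686 / 781200 * 100 = 118.6

118.6 TSS


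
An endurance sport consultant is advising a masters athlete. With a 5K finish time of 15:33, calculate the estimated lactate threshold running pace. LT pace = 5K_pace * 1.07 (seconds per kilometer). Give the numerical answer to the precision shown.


Race duration = 933 s for 5 km
Average pace = 933 / 5 = 186.6 s/km
LT pace = 186.6 * 1.07
= 199.66 s/km

199.66 s/km


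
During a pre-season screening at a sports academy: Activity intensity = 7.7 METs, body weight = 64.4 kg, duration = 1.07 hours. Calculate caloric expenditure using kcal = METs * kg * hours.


kcal = 7.7 * 64.4 * 1.07
= 495.88 * 1.07
= 530.59 kcal

530.59 kcal


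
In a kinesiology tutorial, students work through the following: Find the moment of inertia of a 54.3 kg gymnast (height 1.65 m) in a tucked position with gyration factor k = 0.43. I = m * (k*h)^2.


Radius of gyration = 0.43 * 1.65 = 0.7095 m
I = 54.3 * 0.7095^2
= 54.3 * 0.50339
= 27.334 kg*m^2

27.334 kg*m^2


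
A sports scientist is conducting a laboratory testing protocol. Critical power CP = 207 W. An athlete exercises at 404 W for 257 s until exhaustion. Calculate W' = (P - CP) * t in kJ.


P - CP = 404 - 207 = 197 W
W' = 197 * 257 = 50629 J
= 50629 / 1000 = 50.629 kJ

50.629 kJ


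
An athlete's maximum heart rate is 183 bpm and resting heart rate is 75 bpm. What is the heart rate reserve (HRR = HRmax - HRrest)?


HRR = HRmax - HRrest
= 183 - 75
= 108 bpm

108 bpm


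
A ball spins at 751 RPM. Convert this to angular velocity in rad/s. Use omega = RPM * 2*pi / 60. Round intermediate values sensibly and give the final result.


omega = 751 * 2 * pi / 60
= 751 * 6.28318531 / 60
= 4718.672 / 60
= 78.645 rad/s

78.645 rad/s


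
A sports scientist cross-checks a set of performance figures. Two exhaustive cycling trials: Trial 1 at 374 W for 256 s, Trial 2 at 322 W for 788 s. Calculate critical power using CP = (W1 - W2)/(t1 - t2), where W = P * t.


W1 = 374 * 256 = 95744 J
W2 = 322 * 788 = 253736 J
CP = (95744 - 253736) / (256 - 788)
= -157992 / -532
= 296.98 W

296.98 W


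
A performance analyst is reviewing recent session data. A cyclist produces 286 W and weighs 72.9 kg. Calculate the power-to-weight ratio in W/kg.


P/W = power / mass
= 286 / 72.9
= 3.923 W/kg

3.923 W/kg


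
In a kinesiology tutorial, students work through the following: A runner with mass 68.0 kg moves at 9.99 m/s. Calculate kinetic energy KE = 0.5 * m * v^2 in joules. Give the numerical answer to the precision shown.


v^2 = 9.99^2 = 99.8001
KE = 0.5 * 68.0 * 99.8001
= 3393.2 J

3393.2 J


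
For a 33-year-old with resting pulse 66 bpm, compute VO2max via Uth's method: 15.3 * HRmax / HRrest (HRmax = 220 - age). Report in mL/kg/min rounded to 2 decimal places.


Step 1: HRmax = 220 - 33 = 187 bpm
Step 2: Ratio = 187 / 66 = 2.8333
Step 3: VO2max = 15.3 * 2.8333 = 43.35 mL/kg/min

43.35 mL/kg/min


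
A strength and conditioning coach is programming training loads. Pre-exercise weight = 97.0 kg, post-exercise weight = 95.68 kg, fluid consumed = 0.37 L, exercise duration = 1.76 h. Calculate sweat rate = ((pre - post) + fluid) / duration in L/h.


Weight loss = 97.0 - 95.68 = 1.32 kg (approx L)
Total sweat = 1.32 + 0.37 = 1.69 L
Sweat rate = 1.69 / 1.76 = 0.96 L/h

0.96 L/h


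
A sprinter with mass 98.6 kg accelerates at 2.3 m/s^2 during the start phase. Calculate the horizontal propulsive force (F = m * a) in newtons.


F = m * a
= 98.6 * 2.3
= 226.78 N

226.78 N


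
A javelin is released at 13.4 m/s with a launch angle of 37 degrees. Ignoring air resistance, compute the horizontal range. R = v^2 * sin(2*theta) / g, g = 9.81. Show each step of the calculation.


Launch speed squared = 179.56
sin(2 * 37 deg) = 0.961262
Range = 179.56 * 0.961262 / 9.81
= 17.595 m

17.595 m


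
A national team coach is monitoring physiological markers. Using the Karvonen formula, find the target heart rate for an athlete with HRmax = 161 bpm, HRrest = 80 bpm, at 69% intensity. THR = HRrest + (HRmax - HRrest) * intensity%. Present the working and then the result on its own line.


HRR = 161 - 80 = 81
THR = 80 + 81 * 0.69
= 80 + 55.89
= 135.89 bpm

135.89 bpm


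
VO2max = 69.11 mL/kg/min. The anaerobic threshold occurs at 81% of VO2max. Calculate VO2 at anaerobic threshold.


AT fraction = 81 / 100 = 0.81
AT VO2 = 69.11 * 0.81
= 55.98 mL/kg/min

55.98 mL/kg/min


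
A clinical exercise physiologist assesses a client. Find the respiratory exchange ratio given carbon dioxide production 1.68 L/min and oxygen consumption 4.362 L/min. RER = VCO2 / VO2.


VCO2 = 1.68 L/min
VO2 = 4.362 L/min
RER = 1.68 / 4.362 = 0.3851

0.3851


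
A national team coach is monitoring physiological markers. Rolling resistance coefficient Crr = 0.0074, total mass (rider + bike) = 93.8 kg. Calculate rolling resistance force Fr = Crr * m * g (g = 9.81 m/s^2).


Fr = Crr * m * g
= 0.0074 * 93.8 * 9.81
= 6.809 N

6.809 N


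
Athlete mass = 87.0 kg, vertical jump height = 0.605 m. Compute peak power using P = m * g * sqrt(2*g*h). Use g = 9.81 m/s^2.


sqrt(2 * 9.81 * 0.605) = sqrt(11.8701) = 3.445301 m/s
P = 87.0 * 9.81 * 3.445301
= 2940.46 W

2940.46 W


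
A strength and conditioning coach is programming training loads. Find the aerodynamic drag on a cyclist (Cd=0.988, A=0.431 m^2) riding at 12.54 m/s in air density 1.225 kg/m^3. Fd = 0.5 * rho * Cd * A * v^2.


Fd = 0.5 * 1.225 * 0.988 * 0.431 * 12.54^2
= 0.5 * 1.225 * 0.988 * 0.431 * 157.2516
= 41.014 N

41.014 N


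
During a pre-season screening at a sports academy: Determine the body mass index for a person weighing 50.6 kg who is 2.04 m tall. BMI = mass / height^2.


BMI = mass / height^2
= 50.6 / 2.04^2
= 50.6 / 4.1616
= 12.16 kg/m^2

12.16 kg/m^2


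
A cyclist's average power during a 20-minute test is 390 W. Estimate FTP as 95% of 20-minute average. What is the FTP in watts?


FTP = 20-min power * 0.95
= 390 * 0.95
= 370.5 W

370.5 W


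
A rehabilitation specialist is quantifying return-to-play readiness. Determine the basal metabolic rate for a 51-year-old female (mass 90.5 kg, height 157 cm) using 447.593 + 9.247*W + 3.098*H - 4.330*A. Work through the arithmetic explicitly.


BMR = 447.593 + 9.247*90.5 + 3.098*157 - 4.330*51
= 1550.0 kcal/day

1550.0 kcal/day


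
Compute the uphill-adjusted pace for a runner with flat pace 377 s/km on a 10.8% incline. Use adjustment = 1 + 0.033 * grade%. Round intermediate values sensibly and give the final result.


Adjustment factor = 1 + 0.033 * 10.8 = 1.3564
Grade-adjusted pace = 377 * 1.3564 = 511.36 s/km

511.36 s/km


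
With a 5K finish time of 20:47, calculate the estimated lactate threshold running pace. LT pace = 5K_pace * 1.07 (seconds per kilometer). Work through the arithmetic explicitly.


Race duration = 1247 s for 5 km
Average pace = 1247 / 5 = 249.4 s/km
LT pace = 249.4 * 1.07
= 266.86 s/km

266.86 s/km


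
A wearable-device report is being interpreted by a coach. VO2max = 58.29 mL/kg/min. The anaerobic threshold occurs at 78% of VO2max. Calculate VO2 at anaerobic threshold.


AT fraction = 78 / 100 = 0.78
AT VO2 = 58.29 * 0.78
= 45.47 mL/kg/min

45.47 mL/kg/min


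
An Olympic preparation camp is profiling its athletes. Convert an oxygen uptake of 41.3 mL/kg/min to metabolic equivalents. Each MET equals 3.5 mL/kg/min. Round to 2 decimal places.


One MET = 3.5 mL/kg/min
Number of METs = 41.3 / 3.5
= 11.8 METs

11.8 METs


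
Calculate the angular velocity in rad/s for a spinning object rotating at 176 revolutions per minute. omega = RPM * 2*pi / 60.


omega = RPM * 2*pi / 60
= 176 * 6.28318531 / 60
= 18.431 rad/s

18.431 rad/s


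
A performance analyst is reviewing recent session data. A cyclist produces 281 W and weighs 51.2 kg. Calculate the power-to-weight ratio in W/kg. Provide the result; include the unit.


P/W = power / mass
= 281 / 51.2
= 5.488 W/kg

5.488 W/kg


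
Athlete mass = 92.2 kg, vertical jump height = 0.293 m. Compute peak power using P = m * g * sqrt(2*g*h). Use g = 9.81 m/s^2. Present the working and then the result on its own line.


sqrt(2 * 9.81 * 0.293) = sqrt(5.74866) = 2.397636 m/s
P = 92.2 * 9.81 * 2.397636
= 2168.62 W

2168.62 W


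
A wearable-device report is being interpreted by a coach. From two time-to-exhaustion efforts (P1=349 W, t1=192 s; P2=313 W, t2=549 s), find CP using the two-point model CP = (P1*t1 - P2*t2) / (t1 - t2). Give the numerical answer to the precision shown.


Work in trial 1 = 67008 J
Work in trial 2 = 171837 J
Delta work = -104829 J
Delta time = -357 s
CP = -104829 / -357 = 293.64 W

293.64 W


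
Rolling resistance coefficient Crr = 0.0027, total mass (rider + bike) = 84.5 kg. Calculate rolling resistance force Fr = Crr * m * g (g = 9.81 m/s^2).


Fr = Crr * m * g
= 0.0027 * 84.5 * 9.81
= 2.238 N

2.238 N


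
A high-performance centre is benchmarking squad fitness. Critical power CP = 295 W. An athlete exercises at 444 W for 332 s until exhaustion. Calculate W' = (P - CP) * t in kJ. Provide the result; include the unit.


P - CP = 444 - 295 = 149 W
W' = 149 * 332 = 49468 J
= 49468 / 1000 = 49.468 kJ

49.468 kJ


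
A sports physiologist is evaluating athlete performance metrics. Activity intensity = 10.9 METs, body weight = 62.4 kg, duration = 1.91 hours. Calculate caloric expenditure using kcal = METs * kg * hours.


kcal = 10.9 * 62.4 * 1.91
= 680.16 * 1.91
= 1299.11 kcal

1299.11 kcal


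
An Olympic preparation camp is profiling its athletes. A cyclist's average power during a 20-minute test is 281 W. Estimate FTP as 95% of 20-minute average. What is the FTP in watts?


FTP = 20-min power * 0.95
= 281 * 0.95
= 266.95 W

266.95 W


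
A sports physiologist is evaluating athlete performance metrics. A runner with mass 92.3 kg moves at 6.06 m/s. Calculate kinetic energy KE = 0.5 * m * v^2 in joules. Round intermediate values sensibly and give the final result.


v^2 = 6.06^2 = 36.7236
KE = 0.5 * 92.3 * 36.7236
= 1694.79 J

1694.79 J


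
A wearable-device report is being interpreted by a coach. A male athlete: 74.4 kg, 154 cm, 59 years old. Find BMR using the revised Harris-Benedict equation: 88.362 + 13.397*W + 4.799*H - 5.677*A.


Intercept = 88.362
Weight contribution = 13.397 * 74.4 = 996.7368
Height contribution = 4.799 * 154 = 739.046
Age contribution = 5.677 * 59 = 334.943
BMR = 88.362 + 996.7368 + 739.046 - 334.943
= 1489.2 kcal/day

1489.2 kcal/day


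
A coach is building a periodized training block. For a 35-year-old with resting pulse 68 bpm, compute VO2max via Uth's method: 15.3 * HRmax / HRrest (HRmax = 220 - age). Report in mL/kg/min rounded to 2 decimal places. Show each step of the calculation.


Step 1: HRmax = 220 - 35 = 185 bpm
Step 2: Ratio = 185 / 68 = 2.7206
Step 3: VO2max = 15.3 * 2.7206 = 41.63 mL/kg/min

41.63 mL/kg/min


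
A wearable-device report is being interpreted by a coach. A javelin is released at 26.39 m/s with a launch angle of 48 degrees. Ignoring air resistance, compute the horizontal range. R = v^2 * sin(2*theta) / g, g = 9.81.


Launch speed squared = 696.4321
sin(2 * 48 deg) = 0.994522
Range = 696.4321 * 0.994522 / 9.81
= 70.603 m

70.603 m


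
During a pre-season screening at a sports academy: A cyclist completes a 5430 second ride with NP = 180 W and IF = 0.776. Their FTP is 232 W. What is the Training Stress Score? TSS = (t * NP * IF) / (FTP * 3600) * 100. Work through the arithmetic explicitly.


t * NP * IF = 5430 * 180 * 0.776 = 758462.4
FTP * 3600 = 835200
TSS = (758462.4 / 835200) * 100 = 90.81

90.81 TSS


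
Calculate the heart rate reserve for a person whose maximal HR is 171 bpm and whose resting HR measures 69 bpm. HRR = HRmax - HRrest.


HRmax = 171 bpm
HRrest = 69 bpm
HRR = 171 - 69 = 102 bpm

102 bpm


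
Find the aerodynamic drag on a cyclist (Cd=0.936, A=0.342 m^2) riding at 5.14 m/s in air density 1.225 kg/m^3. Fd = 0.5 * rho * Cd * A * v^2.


Fd = 0.5 * 1.225 * 0.936 * 0.342 * 5.14^2
= 0.5 * 1.225 * 0.936 * 0.342 * 26.4196
= 5.18 N

5.18 N


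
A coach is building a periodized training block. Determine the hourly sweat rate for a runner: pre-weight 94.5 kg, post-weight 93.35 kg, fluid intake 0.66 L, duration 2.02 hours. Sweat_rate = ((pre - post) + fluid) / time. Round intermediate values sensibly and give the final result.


Mass lost = 94.5 - 93.35 = 1.15 kg
Add fluid consumed: 1.15 + 0.66 = 1.81 L total sweat
Sweat rate = 1.81 / 2.02 = 0.896 L/h

0.896 L/h


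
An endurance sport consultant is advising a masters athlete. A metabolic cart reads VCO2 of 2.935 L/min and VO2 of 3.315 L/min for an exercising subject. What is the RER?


RER = VCO2 / VO2 = 2.935 / 3.315 = 0.8854

0.8854


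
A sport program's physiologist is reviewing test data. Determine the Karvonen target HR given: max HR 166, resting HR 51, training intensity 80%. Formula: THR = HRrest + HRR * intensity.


HRR = HRmax - HRrest = 166 - 51 = 115
THR = 51 + 115 * 0.8
= 143.0 bpm

143.0 bpm


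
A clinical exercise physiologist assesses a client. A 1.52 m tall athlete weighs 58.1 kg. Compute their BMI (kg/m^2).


height^2 = 2.3104 m^2
BMI = 58.1 / 2.3104 = 25.15 kg/m^2

25.15 kg/m^2


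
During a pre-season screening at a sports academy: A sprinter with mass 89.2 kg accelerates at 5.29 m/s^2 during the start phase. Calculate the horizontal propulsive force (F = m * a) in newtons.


F = m * a
= 89.2 * 5.29
= 471.87 N

471.87 N


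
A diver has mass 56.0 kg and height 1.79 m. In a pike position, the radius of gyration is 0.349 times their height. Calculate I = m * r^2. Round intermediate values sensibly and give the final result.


r = 0.349 * 1.79 = 0.62471 m
I = m * r^2 = 56.0 * 0.390263 = 21.855 kg*m^2

21.855 kg*m^2


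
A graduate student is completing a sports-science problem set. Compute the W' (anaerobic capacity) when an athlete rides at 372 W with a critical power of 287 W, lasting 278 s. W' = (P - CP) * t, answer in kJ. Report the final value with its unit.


Above-CP power = 85 W
Duration = 278 s
W' = 85 * 278 = 23630 J
Convert: 23630 / 1000 = 23.63 kJ

23.63 kJ


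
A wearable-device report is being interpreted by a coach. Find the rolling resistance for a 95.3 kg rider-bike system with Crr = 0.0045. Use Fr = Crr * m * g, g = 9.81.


m * g = 95.3 * 9.81 = 934.893 N
Fr = 0.0045 * 934.893 = 4.207 N

4.207 N


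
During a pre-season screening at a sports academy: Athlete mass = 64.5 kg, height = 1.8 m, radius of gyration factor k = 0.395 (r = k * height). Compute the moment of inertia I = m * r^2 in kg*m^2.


r = k * height = 0.395 * 1.8 = 0.711 m
r^2 = 0.711^2 = 0.505521
I = 64.5 * 0.505521 = 32.606 kg*m^2

32.606 kg*m^2


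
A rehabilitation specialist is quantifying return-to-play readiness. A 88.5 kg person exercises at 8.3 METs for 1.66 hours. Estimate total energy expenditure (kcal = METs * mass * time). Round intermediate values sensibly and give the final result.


Energy = METs * mass(kg) * time(h)
= 8.3 * 88.5 * 1.66
= 1219.35 kcal

1219.35 kcal


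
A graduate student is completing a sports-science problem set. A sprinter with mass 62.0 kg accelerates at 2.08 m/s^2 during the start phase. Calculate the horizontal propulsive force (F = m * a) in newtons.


F = m * a
= 62.0 * 2.08
= 128.96 N

128.96 N


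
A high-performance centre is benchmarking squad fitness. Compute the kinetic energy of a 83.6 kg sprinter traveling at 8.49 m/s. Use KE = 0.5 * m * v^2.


Velocity squared = 72.0801
KE = 0.5 * 83.6 * 72.0801 = 3012.95 J

3012.95 J


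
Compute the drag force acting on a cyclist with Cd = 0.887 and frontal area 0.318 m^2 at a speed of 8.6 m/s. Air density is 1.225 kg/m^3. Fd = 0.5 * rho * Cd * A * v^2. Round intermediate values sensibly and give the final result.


Step 1: v^2 = 73.96
Step 2: Fd = 0.5 * 1.225 * 0.887 * 0.318 * 73.96
= 12.778 N

12.778 N


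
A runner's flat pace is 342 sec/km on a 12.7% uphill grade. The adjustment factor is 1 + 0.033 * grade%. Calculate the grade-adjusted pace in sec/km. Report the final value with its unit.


Factor = 1 + 0.033 * 12.7 = 1.4191
Adjusted pace = 342 * 1.4191
= 485.33 sec/km

485.33 s/km


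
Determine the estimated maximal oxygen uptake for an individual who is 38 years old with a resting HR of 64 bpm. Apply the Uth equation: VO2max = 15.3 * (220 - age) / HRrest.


HRmax = 220 - 38 = 182
VO2max = 15.3 * (182 / 64)
= 15.3 * 2.8438
= 43.51 mL/kg/min

43.51 mL/kg/min


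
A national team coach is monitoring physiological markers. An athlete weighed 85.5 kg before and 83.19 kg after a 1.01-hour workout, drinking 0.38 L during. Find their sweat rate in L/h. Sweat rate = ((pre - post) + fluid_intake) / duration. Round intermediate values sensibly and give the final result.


Body mass change = 2.31 kg
Total sweat loss = 2.31 + 0.38 = 2.69 L
Rate = 2.69 / 1.01 = 2.663 L/h

2.663 L/h


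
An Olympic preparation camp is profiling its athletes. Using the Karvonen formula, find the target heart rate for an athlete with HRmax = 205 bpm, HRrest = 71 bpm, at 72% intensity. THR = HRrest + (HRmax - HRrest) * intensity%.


HRR = 205 - 71 = 134
THR = 71 + 134 * 0.72
= 71 + 96.48
= 167.48 bpm

167.48 bpm


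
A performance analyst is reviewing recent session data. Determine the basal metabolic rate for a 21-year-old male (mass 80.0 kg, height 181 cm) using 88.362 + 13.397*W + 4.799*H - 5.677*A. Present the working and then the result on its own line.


BMR = 88.362 + 13.397*80.0 + 4.799*181 - 5.677*21
= 1909.52 kcal/day

1909.52 kcal/day


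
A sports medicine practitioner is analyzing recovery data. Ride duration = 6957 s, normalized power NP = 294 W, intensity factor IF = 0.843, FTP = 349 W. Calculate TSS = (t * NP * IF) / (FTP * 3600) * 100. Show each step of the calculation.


Numerator = 6957 * 294 * 0.843 = 1724236.794
Denominator = 349 * 3600 = 1256400
TSS = 1724236.794 / 1256400 * 100
= 137.24

137.24 TSS


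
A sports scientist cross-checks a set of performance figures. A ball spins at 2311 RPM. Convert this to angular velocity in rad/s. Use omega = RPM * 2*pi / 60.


omega = 2311 * 2 * pi / 60
= 2311 * 6.28318531 / 60
= 14520.441 / 60
= 242.007 rad/s

242.007 rad/s


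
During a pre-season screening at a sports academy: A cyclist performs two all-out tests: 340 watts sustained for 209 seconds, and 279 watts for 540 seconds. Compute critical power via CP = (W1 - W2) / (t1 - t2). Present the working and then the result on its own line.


W1 = P1 * t1 = 340 * 209 = 71060 J
W2 = P2 * t2 = 279 * 540 = 150660 J
CP = (71060 - 150660) / (209 - 540)
= 240.48 W

240.48 W


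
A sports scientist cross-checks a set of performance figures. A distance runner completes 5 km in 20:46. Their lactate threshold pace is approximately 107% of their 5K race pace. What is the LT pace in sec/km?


Convert to seconds: 20 min 46 s = 1246 s
Pace per km = 1246 / 5 = 249.2 s/km
LT pace = 249.2 * 1.07 = 266.64 s/km

266.64 s/km


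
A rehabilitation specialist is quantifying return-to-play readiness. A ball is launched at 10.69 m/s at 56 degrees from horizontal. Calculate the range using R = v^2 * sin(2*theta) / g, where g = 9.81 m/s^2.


sin(2 * 56) = sin(112) = 0.927184
v^2 = 10.69^2 = 114.2761
R = 114.2761 * 0.927184 / 9.81
= 10.801 m

10.801 m


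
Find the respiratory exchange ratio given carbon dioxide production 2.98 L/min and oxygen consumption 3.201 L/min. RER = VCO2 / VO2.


VCO2 = 2.98 L/min
VO2 = 3.201 L/min
RER = 2.98 / 3.201 = 0.931

0.931


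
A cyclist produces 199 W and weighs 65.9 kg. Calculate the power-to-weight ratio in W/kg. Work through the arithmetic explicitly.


P/W = power / mass
= 199 / 65.9
= 3.02 W/kg

3.02 W/kg


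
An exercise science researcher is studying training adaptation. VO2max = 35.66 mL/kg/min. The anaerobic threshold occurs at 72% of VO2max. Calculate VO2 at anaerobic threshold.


AT fraction = 72 / 100 = 0.72
AT VO2 = 35.66 * 0.72
= 25.68 mL/kg/min

25.68 mL/kg/min


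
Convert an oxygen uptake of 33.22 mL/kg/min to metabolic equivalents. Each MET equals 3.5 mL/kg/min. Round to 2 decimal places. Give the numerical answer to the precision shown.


One MET = 3.5 mL/kg/min
Number of METs = 33.22 / 3.5
= 9.49 METs

9.49 METs


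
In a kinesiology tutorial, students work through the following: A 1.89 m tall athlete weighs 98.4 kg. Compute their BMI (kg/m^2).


height^2 = 3.5721 m^2
BMI = 98.4 / 3.5721 = 27.55 kg/m^2

27.55 kg/m^2


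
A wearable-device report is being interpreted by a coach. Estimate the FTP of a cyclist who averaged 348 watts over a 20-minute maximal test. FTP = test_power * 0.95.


FTP = 348 * 0.95 = 330.6 W

330.6 W


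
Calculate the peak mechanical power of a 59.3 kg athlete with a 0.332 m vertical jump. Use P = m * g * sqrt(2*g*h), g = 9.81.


First, sqrt(2gh) = sqrt(2 * 9.81 * 0.332)
= sqrt(6.51384) = 2.552223 m/s
Power = 59.3 * 9.81 * 2.552223 = 1484.71 W

1484.71 W


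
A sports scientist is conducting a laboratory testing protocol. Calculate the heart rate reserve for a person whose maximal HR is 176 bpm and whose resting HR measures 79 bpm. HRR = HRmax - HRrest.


HRmax = 176 bpm
HRrest = 79 bpm
HRR = 176 - 79 = 97 bpm

97 bpm


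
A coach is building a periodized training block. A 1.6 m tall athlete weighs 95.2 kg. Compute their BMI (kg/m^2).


height^2 = 2.56 m^2
BMI = 95.2 / 2.56 = 37.19 kg/m^2

37.19 kg/m^2


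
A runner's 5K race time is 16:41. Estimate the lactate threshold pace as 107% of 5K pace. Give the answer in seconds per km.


Total race time = 16*60 + 41 = 1001 seconds
5K pace = 1001 / 5 = 200.2 sec/km
LT pace = 200.2 * 1.07 = 214.21 sec/km

214.21 s/km


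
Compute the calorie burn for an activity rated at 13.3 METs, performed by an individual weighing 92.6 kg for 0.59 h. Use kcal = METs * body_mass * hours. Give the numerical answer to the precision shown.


Product of METs and mass = 13.3 * 92.6 = 1231.58
Total kcal = 1231.58 * 0.59 = 726.63 kcal

726.63 kcal


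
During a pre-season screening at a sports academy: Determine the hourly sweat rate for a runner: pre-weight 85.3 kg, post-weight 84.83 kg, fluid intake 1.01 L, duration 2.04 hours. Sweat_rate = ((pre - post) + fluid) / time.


Mass lost = 85.3 - 84.83 = 0.47 kg
Add fluid consumed: 0.47 + 1.01 = 1.48 L total sweat
Sweat rate = 1.48 / 2.04 = 0.725 L/h

0.725 L/h


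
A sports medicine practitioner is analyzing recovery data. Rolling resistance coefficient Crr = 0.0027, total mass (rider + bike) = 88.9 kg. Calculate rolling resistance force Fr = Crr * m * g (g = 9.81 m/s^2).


Fr = Crr * m * g
= 0.0027 * 88.9 * 9.81
= 2.355 N

2.355 N


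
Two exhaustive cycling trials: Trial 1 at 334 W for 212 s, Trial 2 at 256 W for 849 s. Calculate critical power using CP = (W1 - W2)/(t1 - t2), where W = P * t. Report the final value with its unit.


W1 = 334 * 212 = 70808 J
W2 = 256 * 849 = 217344 J
CP = (70808 - 217344) / (212 - 849)
= -146536 / -637
= 230.04 W

230.04 W


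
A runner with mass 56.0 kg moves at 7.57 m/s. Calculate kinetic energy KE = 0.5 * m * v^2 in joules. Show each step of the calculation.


v^2 = 7.57^2 = 57.3049
KE = 0.5 * 56.0 * 57.3049
= 1604.54 J

1604.54 J


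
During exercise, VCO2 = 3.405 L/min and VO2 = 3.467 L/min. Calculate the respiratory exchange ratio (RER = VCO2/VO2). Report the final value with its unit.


RER = VCO2 / VO2
= 3.405 / 3.467
= 0.9821

0.9821


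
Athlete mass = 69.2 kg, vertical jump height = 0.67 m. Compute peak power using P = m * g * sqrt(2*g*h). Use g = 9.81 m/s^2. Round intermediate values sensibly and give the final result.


sqrt(2 * 9.81 * 0.67) = sqrt(13.1454) = 3.625659 m/s
P = 69.2 * 9.81 * 3.625659
= 2461.29 W

2461.29 W


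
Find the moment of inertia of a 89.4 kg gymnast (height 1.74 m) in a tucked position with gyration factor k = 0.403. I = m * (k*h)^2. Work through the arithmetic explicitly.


Radius of gyration = 0.403 * 1.74 = 0.70122 m
I = 89.4 * 0.70122^2
= 89.4 * 0.491709
= 43.959 kg*m^2

43.959 kg*m^2


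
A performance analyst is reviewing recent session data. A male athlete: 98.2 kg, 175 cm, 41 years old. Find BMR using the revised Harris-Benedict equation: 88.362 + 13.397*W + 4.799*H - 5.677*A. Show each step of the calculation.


Intercept = 88.362
Weight contribution = 13.397 * 98.2 = 1315.5854
Height contribution = 4.799 * 175 = 839.825
Age contribution = 5.677 * 41 = 232.757
BMR = 88.362 + 1315.5854 + 839.825 - 232.757
= 2011.02 kcal/day

2011.02 kcal/day


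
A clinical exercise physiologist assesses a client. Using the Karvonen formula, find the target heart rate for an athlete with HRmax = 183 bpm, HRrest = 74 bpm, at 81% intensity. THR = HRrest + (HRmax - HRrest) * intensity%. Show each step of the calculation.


HRR = 183 - 74 = 109
THR = 74 + 109 * 0.81
= 74 + 88.29
= 162.29 bpm

162.29 bpm


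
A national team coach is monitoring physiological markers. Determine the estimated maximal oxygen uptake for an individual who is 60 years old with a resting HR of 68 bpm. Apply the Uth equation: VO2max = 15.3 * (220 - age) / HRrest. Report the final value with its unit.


HRmax = 220 - 60 = 160
VO2max = 15.3 * (160 / 68)
= 15.3 * 2.3529
= 36.0 mL/kg/min

36.0 mL/kg/min


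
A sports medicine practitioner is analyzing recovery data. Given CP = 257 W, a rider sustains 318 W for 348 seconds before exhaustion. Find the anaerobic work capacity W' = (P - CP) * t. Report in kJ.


Excess power = 318 - 257 = 61 W
Work above CP = 61 * 348 = 21228 J
W' = 21.228 kJ

21.228 kJ


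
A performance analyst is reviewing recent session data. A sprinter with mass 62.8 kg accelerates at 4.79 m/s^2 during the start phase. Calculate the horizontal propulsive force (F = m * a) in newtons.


F = m * a
= 62.8 * 4.79
= 300.81 N

300.81 N


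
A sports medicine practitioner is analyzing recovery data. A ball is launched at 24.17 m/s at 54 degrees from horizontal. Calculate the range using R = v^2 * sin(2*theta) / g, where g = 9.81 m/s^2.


sin(2 * 54) = sin(108) = 0.951057
v^2 = 24.17^2 = 584.1889
R = 584.1889 * 0.951057 / 9.81
= 56.636 m

56.636 m


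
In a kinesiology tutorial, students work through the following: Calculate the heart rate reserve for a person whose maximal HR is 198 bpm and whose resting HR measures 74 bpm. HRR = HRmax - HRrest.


HRmax = 198 bpm
HRrest = 74 bpm
HRR = 198 - 74 = 124 bpm

124 bpm


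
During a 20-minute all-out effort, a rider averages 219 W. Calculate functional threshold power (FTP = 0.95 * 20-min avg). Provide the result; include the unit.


FTP = 0.95 * 219
= 208.05 W

208.05 W


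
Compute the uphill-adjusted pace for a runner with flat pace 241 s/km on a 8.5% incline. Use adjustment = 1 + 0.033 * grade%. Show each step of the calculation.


Adjustment factor = 1 + 0.033 * 8.5 = 1.2805
Grade-adjusted pace = 241 * 1.2805 = 308.6 s/km

308.6 s/km


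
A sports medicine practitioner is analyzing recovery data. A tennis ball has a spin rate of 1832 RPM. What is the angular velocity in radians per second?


Convert RPM to rad/s: multiply by 2*pi and divide by 60
omega = 1832 * 2 * pi / 60
= 191.847 rad/s

191.847 rad/s


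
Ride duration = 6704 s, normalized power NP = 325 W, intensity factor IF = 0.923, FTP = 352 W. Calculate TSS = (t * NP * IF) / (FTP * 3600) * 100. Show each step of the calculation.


Numerator = 6704 * 325 * 0.923 = 2011032.4
Denominator = 352 * 3600 = 1267200
TSS = 2011032.4 / 1267200 * 100
= 158.7

158.7 TSS


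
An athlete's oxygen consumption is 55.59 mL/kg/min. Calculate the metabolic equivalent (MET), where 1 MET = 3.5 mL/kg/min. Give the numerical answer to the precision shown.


MET = VO2 / 3.5
= 55.59 / 3.5
= 15.88 METs

15.88 METs


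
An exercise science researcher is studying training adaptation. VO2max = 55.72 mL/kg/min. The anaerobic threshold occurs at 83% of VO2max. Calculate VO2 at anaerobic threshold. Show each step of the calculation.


AT fraction = 83 / 100 = 0.83
AT VO2 = 55.72 * 0.83
= 46.25 mL/kg/min

46.25 mL/kg/min


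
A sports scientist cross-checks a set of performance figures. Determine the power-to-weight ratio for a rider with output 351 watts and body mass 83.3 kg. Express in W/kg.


P/W = 351 / 83.3 = 4.214 W/kg

4.214 W/kg


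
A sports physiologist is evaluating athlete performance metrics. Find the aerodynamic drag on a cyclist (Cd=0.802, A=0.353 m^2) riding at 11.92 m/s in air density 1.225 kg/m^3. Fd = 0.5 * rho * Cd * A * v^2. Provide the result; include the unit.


Fd = 0.5 * 1.225 * 0.802 * 0.353 * 11.92^2
= 0.5 * 1.225 * 0.802 * 0.353 * 142.0864
= 24.638 N

24.638 N


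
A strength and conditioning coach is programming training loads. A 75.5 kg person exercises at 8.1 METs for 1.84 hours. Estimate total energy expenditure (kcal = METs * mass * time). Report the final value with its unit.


Energy = METs * mass(kg) * time(h)
= 8.1 * 75.5 * 1.84
= 1125.25 kcal

1125.25 kcal


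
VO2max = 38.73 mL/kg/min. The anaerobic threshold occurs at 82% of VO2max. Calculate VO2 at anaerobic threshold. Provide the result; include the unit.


AT fraction = 82 / 100 = 0.82
AT VO2 = 38.73 * 0.82
= 31.76 mL/kg/min

31.76 mL/kg/min


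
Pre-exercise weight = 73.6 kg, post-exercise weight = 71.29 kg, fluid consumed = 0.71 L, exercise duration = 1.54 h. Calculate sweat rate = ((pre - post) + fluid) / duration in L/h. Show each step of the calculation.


Weight loss = 73.6 - 71.29 = 2.31 kg (approx L)
Total sweat = 2.31 + 0.71 = 3.02 L
Sweat rate = 3.02 / 1.54 = 1.961 L/h

1.961 L/h


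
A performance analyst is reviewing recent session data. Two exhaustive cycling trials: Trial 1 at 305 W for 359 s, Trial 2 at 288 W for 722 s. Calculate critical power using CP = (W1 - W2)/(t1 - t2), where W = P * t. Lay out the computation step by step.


W1 = 305 * 359 = 109495 J
W2 = 288 * 722 = 207936 J
CP = (109495 - 207936) / (359 - 722)
= -98441 / -363
= 271.19 W

271.19 W


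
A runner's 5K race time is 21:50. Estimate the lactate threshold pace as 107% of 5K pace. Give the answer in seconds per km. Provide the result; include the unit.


Total race time = 21*60 + 50 = 1310 seconds
5K pace = 1310 / 5 = 262.0 sec/km
LT pace = 262.0 * 1.07 = 280.34 sec/km

280.34 s/km


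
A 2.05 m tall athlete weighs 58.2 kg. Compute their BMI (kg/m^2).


height^2 = 4.2025 m^2
BMI = 58.2 / 4.2025 = 13.85 kg/m^2

13.85 kg/m^2


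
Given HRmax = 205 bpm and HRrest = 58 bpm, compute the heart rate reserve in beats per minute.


Heart rate reserve = maximum HR minus resting HR
HRR = 205 - 58 = 147 bpm

147 bpm


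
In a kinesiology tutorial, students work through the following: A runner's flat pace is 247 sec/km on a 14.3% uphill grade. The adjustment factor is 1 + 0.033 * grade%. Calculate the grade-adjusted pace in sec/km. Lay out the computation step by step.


Factor = 1 + 0.033 * 14.3 = 1.4719
Adjusted pace = 247 * 1.4719
= 363.56 sec/km

363.56 s/km


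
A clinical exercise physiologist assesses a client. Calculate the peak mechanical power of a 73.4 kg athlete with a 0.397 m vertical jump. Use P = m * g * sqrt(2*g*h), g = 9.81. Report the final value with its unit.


First, sqrt(2gh) = sqrt(2 * 9.81 * 0.397)
= sqrt(7.78914) = 2.790903 m/s
Power = 73.4 * 9.81 * 2.790903 = 2009.6 W

2009.6 W


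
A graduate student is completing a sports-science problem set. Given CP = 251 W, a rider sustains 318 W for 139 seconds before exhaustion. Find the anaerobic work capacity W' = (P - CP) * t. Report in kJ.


Excess power = 318 - 251 = 67 W
Work above CP = 67 * 139 = 9313 J
W' = 9.313 kJ

9.313 kJ


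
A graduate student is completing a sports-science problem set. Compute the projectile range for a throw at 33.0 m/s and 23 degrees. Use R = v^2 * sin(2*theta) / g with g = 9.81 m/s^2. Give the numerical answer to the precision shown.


Two times the angle = 46 degrees
sin(46) = 0.71934
R = 1089.0 * 0.71934 / 9.81 = 79.853 m

79.853 m


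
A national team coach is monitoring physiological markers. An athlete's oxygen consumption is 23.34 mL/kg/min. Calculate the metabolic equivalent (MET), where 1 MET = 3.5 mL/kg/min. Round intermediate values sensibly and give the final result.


MET = VO2 / 3.5
= 23.34 / 3.5
= 6.67 METs

6.67 METs


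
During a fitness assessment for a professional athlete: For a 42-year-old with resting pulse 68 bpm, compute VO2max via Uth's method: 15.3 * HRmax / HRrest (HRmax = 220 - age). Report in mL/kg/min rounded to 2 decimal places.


Step 1: HRmax = 220 - 42 = 178 bpm
Step 2: Ratio = 178 / 68 = 2.6176
Step 3: VO2max = 15.3 * 2.6176 = 40.05 mL/kg/min

40.05 mL/kg/min


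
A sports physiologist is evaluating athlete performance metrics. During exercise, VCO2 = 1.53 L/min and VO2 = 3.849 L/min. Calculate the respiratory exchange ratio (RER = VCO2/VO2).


RER = VCO2 / VO2
= 1.53 / 3.849
= 0.3975

0.3975


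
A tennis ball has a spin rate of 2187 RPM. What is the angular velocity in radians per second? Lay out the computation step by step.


Convert RPM to rad/s: multiply by 2*pi and divide by 60
omega = 2187 * 2 * pi / 60
= 229.022 rad/s

229.022 rad/s


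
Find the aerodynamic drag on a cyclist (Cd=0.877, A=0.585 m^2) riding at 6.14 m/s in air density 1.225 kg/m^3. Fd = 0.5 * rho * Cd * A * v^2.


Fd = 0.5 * 1.225 * 0.877 * 0.585 * 6.14^2
= 0.5 * 1.225 * 0.877 * 0.585 * 37.6996
= 11.847 N

11.847 N


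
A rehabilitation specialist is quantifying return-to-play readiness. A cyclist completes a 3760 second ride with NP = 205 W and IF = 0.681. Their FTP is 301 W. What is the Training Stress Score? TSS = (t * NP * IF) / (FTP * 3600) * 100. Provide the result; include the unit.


t * NP * IF = 3760 * 205 * 0.681 = 524914.8
FTP * 3600 = 1083600
TSS = (524914.8 / 1083600) * 100 = 48.44

48.44 TSS


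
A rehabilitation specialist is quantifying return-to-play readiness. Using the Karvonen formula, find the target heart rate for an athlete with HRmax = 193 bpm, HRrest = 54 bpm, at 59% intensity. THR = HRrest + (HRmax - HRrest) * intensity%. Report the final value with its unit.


HRR = 193 - 54 = 139
THR = 54 + 139 * 0.59
= 54 + 82.01
= 136.01 bpm

136.01 bpm


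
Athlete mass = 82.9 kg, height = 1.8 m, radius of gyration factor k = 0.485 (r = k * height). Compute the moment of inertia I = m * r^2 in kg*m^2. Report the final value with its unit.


r = k * height = 0.485 * 1.8 = 0.873 m
r^2 = 0.873^2 = 0.762129
I = 82.9 * 0.762129 = 63.18 kg*m^2

63.18 kg*m^2


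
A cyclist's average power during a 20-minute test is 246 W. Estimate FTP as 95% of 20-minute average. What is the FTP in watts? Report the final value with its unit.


FTP = 20-min power * 0.95
= 246 * 0.95
= 233.7 W

233.7 W


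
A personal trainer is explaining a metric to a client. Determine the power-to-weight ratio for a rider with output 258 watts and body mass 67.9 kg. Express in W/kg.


P/W = 258 / 67.9 = 3.8 W/kg

3.8 W/kg


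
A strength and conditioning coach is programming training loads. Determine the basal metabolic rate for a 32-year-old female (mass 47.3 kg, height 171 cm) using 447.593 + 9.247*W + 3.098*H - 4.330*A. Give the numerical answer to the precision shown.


BMR = 447.593 + 9.247*47.3 + 3.098*171 - 4.330*32
= 1276.17 kcal/day

1276.17 kcal/day
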